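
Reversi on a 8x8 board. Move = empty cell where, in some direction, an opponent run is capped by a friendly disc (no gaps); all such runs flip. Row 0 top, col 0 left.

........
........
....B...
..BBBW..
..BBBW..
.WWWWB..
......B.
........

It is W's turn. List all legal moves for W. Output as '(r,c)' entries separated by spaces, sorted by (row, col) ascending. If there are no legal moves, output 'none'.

Answer: (1,3) (1,4) (1,5) (2,1) (2,2) (2,3) (2,5) (3,1) (4,1) (5,6) (6,5)

Derivation:
(1,3): flips 1 -> legal
(1,4): flips 3 -> legal
(1,5): flips 3 -> legal
(2,1): flips 2 -> legal
(2,2): flips 2 -> legal
(2,3): flips 3 -> legal
(2,5): flips 2 -> legal
(3,1): flips 4 -> legal
(4,1): flips 3 -> legal
(4,6): no bracket -> illegal
(5,6): flips 1 -> legal
(5,7): no bracket -> illegal
(6,4): no bracket -> illegal
(6,5): flips 1 -> legal
(6,7): no bracket -> illegal
(7,5): no bracket -> illegal
(7,6): no bracket -> illegal
(7,7): no bracket -> illegal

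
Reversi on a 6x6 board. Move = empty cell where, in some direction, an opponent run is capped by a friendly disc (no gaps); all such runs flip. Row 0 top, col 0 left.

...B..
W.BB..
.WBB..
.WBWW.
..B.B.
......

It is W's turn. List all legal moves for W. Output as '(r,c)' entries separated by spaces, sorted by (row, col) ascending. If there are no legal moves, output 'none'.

Answer: (0,1) (0,4) (1,1) (2,4) (4,3) (5,1) (5,3) (5,4) (5,5)

Derivation:
(0,1): flips 2 -> legal
(0,2): no bracket -> illegal
(0,4): flips 2 -> legal
(1,1): flips 1 -> legal
(1,4): no bracket -> illegal
(2,4): flips 2 -> legal
(3,5): no bracket -> illegal
(4,1): no bracket -> illegal
(4,3): flips 1 -> legal
(4,5): no bracket -> illegal
(5,1): flips 1 -> legal
(5,2): no bracket -> illegal
(5,3): flips 1 -> legal
(5,4): flips 1 -> legal
(5,5): flips 1 -> legal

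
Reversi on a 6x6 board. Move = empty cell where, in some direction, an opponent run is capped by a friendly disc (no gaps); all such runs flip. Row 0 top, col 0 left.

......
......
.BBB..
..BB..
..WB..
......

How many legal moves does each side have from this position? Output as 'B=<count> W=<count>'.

-- B to move --
(3,1): no bracket -> illegal
(4,1): flips 1 -> legal
(5,1): flips 1 -> legal
(5,2): flips 1 -> legal
(5,3): no bracket -> illegal
B mobility = 3
-- W to move --
(1,0): no bracket -> illegal
(1,1): no bracket -> illegal
(1,2): flips 2 -> legal
(1,3): no bracket -> illegal
(1,4): no bracket -> illegal
(2,0): no bracket -> illegal
(2,4): flips 1 -> legal
(3,0): no bracket -> illegal
(3,1): no bracket -> illegal
(3,4): no bracket -> illegal
(4,1): no bracket -> illegal
(4,4): flips 1 -> legal
(5,2): no bracket -> illegal
(5,3): no bracket -> illegal
(5,4): no bracket -> illegal
W mobility = 3

Answer: B=3 W=3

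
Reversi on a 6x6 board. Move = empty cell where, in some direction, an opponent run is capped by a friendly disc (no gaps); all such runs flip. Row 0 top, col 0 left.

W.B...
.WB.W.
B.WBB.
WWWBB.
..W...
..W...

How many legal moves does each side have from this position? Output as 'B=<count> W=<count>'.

-- B to move --
(0,1): no bracket -> illegal
(0,3): no bracket -> illegal
(0,4): flips 1 -> legal
(0,5): flips 1 -> legal
(1,0): flips 1 -> legal
(1,3): no bracket -> illegal
(1,5): no bracket -> illegal
(2,1): flips 1 -> legal
(2,5): no bracket -> illegal
(4,0): flips 1 -> legal
(4,1): flips 1 -> legal
(4,3): no bracket -> illegal
(5,1): flips 1 -> legal
(5,3): flips 2 -> legal
B mobility = 8
-- W to move --
(0,1): no bracket -> illegal
(0,3): no bracket -> illegal
(1,0): flips 1 -> legal
(1,3): flips 1 -> legal
(1,5): flips 2 -> legal
(2,1): no bracket -> illegal
(2,5): flips 2 -> legal
(3,5): flips 2 -> legal
(4,3): no bracket -> illegal
(4,4): flips 3 -> legal
(4,5): no bracket -> illegal
W mobility = 6

Answer: B=8 W=6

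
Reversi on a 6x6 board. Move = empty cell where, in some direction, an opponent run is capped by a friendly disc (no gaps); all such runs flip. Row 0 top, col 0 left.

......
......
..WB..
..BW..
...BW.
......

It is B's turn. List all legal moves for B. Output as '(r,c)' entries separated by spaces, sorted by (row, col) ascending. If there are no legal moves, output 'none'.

Answer: (1,2) (2,1) (3,4) (4,5)

Derivation:
(1,1): no bracket -> illegal
(1,2): flips 1 -> legal
(1,3): no bracket -> illegal
(2,1): flips 1 -> legal
(2,4): no bracket -> illegal
(3,1): no bracket -> illegal
(3,4): flips 1 -> legal
(3,5): no bracket -> illegal
(4,2): no bracket -> illegal
(4,5): flips 1 -> legal
(5,3): no bracket -> illegal
(5,4): no bracket -> illegal
(5,5): no bracket -> illegal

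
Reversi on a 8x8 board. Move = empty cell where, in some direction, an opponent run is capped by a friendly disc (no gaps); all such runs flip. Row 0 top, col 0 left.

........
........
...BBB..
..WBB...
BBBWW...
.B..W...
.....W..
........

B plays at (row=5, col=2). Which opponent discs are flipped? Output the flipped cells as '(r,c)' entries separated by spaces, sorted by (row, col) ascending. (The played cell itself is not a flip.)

Answer: (4,3)

Derivation:
Dir NW: first cell 'B' (not opp) -> no flip
Dir N: first cell 'B' (not opp) -> no flip
Dir NE: opp run (4,3) capped by B -> flip
Dir W: first cell 'B' (not opp) -> no flip
Dir E: first cell '.' (not opp) -> no flip
Dir SW: first cell '.' (not opp) -> no flip
Dir S: first cell '.' (not opp) -> no flip
Dir SE: first cell '.' (not opp) -> no flip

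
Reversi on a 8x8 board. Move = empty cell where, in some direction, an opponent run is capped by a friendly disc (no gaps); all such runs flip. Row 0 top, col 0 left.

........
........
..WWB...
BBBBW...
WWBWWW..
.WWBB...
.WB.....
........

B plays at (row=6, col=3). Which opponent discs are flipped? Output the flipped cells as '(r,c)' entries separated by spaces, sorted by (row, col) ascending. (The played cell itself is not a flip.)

Dir NW: opp run (5,2) (4,1) capped by B -> flip
Dir N: first cell 'B' (not opp) -> no flip
Dir NE: first cell 'B' (not opp) -> no flip
Dir W: first cell 'B' (not opp) -> no flip
Dir E: first cell '.' (not opp) -> no flip
Dir SW: first cell '.' (not opp) -> no flip
Dir S: first cell '.' (not opp) -> no flip
Dir SE: first cell '.' (not opp) -> no flip

Answer: (4,1) (5,2)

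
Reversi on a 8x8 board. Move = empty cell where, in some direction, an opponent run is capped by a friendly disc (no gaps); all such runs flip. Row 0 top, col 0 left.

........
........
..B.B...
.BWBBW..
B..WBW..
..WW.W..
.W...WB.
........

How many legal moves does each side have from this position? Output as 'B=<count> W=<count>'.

-- B to move --
(2,1): no bracket -> illegal
(2,3): no bracket -> illegal
(2,5): no bracket -> illegal
(2,6): flips 1 -> legal
(3,6): flips 1 -> legal
(4,1): no bracket -> illegal
(4,2): flips 2 -> legal
(4,6): flips 2 -> legal
(5,0): no bracket -> illegal
(5,1): no bracket -> illegal
(5,4): no bracket -> illegal
(5,6): flips 1 -> legal
(6,0): no bracket -> illegal
(6,2): flips 1 -> legal
(6,3): flips 2 -> legal
(6,4): flips 1 -> legal
(7,0): flips 3 -> legal
(7,1): no bracket -> illegal
(7,2): no bracket -> illegal
(7,4): no bracket -> illegal
(7,5): no bracket -> illegal
(7,6): no bracket -> illegal
B mobility = 9
-- W to move --
(1,1): flips 3 -> legal
(1,2): flips 1 -> legal
(1,3): flips 1 -> legal
(1,4): no bracket -> illegal
(1,5): no bracket -> illegal
(2,0): no bracket -> illegal
(2,1): no bracket -> illegal
(2,3): flips 2 -> legal
(2,5): flips 1 -> legal
(3,0): flips 1 -> legal
(4,1): no bracket -> illegal
(4,2): no bracket -> illegal
(5,0): no bracket -> illegal
(5,1): no bracket -> illegal
(5,4): no bracket -> illegal
(5,6): no bracket -> illegal
(5,7): no bracket -> illegal
(6,7): flips 1 -> legal
(7,5): no bracket -> illegal
(7,6): no bracket -> illegal
(7,7): flips 1 -> legal
W mobility = 8

Answer: B=9 W=8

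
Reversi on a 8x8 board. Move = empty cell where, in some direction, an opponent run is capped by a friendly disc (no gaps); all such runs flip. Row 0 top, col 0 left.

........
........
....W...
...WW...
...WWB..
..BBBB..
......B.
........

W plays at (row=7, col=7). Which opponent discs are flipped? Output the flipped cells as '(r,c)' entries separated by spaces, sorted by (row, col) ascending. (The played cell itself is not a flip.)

Answer: (5,5) (6,6)

Derivation:
Dir NW: opp run (6,6) (5,5) capped by W -> flip
Dir N: first cell '.' (not opp) -> no flip
Dir NE: edge -> no flip
Dir W: first cell '.' (not opp) -> no flip
Dir E: edge -> no flip
Dir SW: edge -> no flip
Dir S: edge -> no flip
Dir SE: edge -> no flip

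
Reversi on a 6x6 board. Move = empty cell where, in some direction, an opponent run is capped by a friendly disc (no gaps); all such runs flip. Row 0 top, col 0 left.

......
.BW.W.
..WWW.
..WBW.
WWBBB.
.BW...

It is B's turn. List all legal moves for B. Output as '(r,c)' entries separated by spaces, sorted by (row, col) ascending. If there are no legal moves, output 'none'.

(0,1): no bracket -> illegal
(0,2): flips 3 -> legal
(0,3): no bracket -> illegal
(0,4): flips 3 -> legal
(0,5): no bracket -> illegal
(1,3): flips 2 -> legal
(1,5): flips 1 -> legal
(2,1): flips 1 -> legal
(2,5): flips 1 -> legal
(3,0): no bracket -> illegal
(3,1): flips 2 -> legal
(3,5): flips 1 -> legal
(4,5): no bracket -> illegal
(5,0): no bracket -> illegal
(5,3): flips 1 -> legal

Answer: (0,2) (0,4) (1,3) (1,5) (2,1) (2,5) (3,1) (3,5) (5,3)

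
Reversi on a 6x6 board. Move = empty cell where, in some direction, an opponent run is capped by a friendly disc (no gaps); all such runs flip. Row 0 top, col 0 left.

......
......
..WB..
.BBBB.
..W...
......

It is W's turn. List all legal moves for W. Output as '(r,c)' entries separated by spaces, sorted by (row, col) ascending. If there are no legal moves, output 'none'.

Answer: (2,0) (2,4) (4,0) (4,4)

Derivation:
(1,2): no bracket -> illegal
(1,3): no bracket -> illegal
(1,4): no bracket -> illegal
(2,0): flips 1 -> legal
(2,1): no bracket -> illegal
(2,4): flips 2 -> legal
(2,5): no bracket -> illegal
(3,0): no bracket -> illegal
(3,5): no bracket -> illegal
(4,0): flips 1 -> legal
(4,1): no bracket -> illegal
(4,3): no bracket -> illegal
(4,4): flips 1 -> legal
(4,5): no bracket -> illegal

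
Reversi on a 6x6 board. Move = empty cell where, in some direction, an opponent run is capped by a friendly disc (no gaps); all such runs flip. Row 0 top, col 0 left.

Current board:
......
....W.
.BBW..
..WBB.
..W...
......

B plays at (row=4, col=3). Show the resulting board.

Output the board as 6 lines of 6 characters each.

Place B at (4,3); scan 8 dirs for brackets.
Dir NW: opp run (3,2) capped by B -> flip
Dir N: first cell 'B' (not opp) -> no flip
Dir NE: first cell 'B' (not opp) -> no flip
Dir W: opp run (4,2), next='.' -> no flip
Dir E: first cell '.' (not opp) -> no flip
Dir SW: first cell '.' (not opp) -> no flip
Dir S: first cell '.' (not opp) -> no flip
Dir SE: first cell '.' (not opp) -> no flip
All flips: (3,2)

Answer: ......
....W.
.BBW..
..BBB.
..WB..
......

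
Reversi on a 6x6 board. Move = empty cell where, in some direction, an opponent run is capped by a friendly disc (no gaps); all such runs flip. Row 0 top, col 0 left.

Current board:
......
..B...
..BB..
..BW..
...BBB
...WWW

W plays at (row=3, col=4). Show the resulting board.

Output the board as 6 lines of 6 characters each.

Place W at (3,4); scan 8 dirs for brackets.
Dir NW: opp run (2,3) (1,2), next='.' -> no flip
Dir N: first cell '.' (not opp) -> no flip
Dir NE: first cell '.' (not opp) -> no flip
Dir W: first cell 'W' (not opp) -> no flip
Dir E: first cell '.' (not opp) -> no flip
Dir SW: opp run (4,3), next='.' -> no flip
Dir S: opp run (4,4) capped by W -> flip
Dir SE: opp run (4,5), next=edge -> no flip
All flips: (4,4)

Answer: ......
..B...
..BB..
..BWW.
...BWB
...WWW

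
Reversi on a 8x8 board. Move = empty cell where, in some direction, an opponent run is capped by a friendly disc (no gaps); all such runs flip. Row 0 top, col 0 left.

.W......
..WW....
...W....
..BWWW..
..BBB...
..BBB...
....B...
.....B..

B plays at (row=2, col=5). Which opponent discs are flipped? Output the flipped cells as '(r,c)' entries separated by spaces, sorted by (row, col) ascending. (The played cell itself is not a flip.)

Answer: (3,4)

Derivation:
Dir NW: first cell '.' (not opp) -> no flip
Dir N: first cell '.' (not opp) -> no flip
Dir NE: first cell '.' (not opp) -> no flip
Dir W: first cell '.' (not opp) -> no flip
Dir E: first cell '.' (not opp) -> no flip
Dir SW: opp run (3,4) capped by B -> flip
Dir S: opp run (3,5), next='.' -> no flip
Dir SE: first cell '.' (not opp) -> no flip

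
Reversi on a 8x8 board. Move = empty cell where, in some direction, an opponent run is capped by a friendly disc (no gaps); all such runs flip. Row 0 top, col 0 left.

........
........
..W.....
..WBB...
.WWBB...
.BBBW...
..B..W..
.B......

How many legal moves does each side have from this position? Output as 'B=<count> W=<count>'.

-- B to move --
(1,1): flips 1 -> legal
(1,2): flips 3 -> legal
(1,3): no bracket -> illegal
(2,1): flips 1 -> legal
(2,3): no bracket -> illegal
(3,0): flips 1 -> legal
(3,1): flips 3 -> legal
(4,0): flips 2 -> legal
(4,5): no bracket -> illegal
(5,0): no bracket -> illegal
(5,5): flips 1 -> legal
(5,6): no bracket -> illegal
(6,3): no bracket -> illegal
(6,4): flips 1 -> legal
(6,6): no bracket -> illegal
(7,4): no bracket -> illegal
(7,5): no bracket -> illegal
(7,6): flips 2 -> legal
B mobility = 9
-- W to move --
(2,3): no bracket -> illegal
(2,4): flips 3 -> legal
(2,5): no bracket -> illegal
(3,5): flips 2 -> legal
(4,0): no bracket -> illegal
(4,5): flips 2 -> legal
(5,0): flips 3 -> legal
(5,5): flips 2 -> legal
(6,0): flips 1 -> legal
(6,1): flips 1 -> legal
(6,3): flips 1 -> legal
(6,4): flips 1 -> legal
(7,0): no bracket -> illegal
(7,2): flips 2 -> legal
(7,3): no bracket -> illegal
W mobility = 10

Answer: B=9 W=10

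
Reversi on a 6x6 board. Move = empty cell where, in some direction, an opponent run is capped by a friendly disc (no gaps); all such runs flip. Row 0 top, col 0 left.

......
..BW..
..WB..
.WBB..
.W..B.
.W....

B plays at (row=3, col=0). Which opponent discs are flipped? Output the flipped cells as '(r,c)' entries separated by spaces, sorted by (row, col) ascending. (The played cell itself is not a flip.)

Dir NW: edge -> no flip
Dir N: first cell '.' (not opp) -> no flip
Dir NE: first cell '.' (not opp) -> no flip
Dir W: edge -> no flip
Dir E: opp run (3,1) capped by B -> flip
Dir SW: edge -> no flip
Dir S: first cell '.' (not opp) -> no flip
Dir SE: opp run (4,1), next='.' -> no flip

Answer: (3,1)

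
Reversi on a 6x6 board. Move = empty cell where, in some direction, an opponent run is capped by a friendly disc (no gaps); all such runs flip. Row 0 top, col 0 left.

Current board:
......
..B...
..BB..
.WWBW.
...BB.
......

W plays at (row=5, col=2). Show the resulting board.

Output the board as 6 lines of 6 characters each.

Answer: ......
..B...
..BB..
.WWBW.
...WB.
..W...

Derivation:
Place W at (5,2); scan 8 dirs for brackets.
Dir NW: first cell '.' (not opp) -> no flip
Dir N: first cell '.' (not opp) -> no flip
Dir NE: opp run (4,3) capped by W -> flip
Dir W: first cell '.' (not opp) -> no flip
Dir E: first cell '.' (not opp) -> no flip
Dir SW: edge -> no flip
Dir S: edge -> no flip
Dir SE: edge -> no flip
All flips: (4,3)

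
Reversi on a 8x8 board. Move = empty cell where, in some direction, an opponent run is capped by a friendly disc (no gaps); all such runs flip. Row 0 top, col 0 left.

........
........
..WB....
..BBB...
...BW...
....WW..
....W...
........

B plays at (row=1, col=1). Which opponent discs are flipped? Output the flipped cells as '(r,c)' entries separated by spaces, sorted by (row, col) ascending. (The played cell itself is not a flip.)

Dir NW: first cell '.' (not opp) -> no flip
Dir N: first cell '.' (not opp) -> no flip
Dir NE: first cell '.' (not opp) -> no flip
Dir W: first cell '.' (not opp) -> no flip
Dir E: first cell '.' (not opp) -> no flip
Dir SW: first cell '.' (not opp) -> no flip
Dir S: first cell '.' (not opp) -> no flip
Dir SE: opp run (2,2) capped by B -> flip

Answer: (2,2)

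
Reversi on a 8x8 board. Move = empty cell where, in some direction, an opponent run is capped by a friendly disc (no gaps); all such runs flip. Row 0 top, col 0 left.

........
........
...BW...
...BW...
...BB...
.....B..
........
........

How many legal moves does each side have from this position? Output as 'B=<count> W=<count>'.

Answer: B=5 W=6

Derivation:
-- B to move --
(1,3): no bracket -> illegal
(1,4): flips 2 -> legal
(1,5): flips 1 -> legal
(2,5): flips 2 -> legal
(3,5): flips 1 -> legal
(4,5): flips 1 -> legal
B mobility = 5
-- W to move --
(1,2): flips 1 -> legal
(1,3): no bracket -> illegal
(1,4): no bracket -> illegal
(2,2): flips 1 -> legal
(3,2): flips 1 -> legal
(3,5): no bracket -> illegal
(4,2): flips 1 -> legal
(4,5): no bracket -> illegal
(4,6): no bracket -> illegal
(5,2): flips 1 -> legal
(5,3): no bracket -> illegal
(5,4): flips 1 -> legal
(5,6): no bracket -> illegal
(6,4): no bracket -> illegal
(6,5): no bracket -> illegal
(6,6): no bracket -> illegal
W mobility = 6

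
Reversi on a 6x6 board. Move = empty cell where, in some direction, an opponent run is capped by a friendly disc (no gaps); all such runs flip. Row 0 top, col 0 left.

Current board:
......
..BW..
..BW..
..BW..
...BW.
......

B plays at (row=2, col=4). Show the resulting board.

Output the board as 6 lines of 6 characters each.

Answer: ......
..BW..
..BBB.
..BW..
...BW.
......

Derivation:
Place B at (2,4); scan 8 dirs for brackets.
Dir NW: opp run (1,3), next='.' -> no flip
Dir N: first cell '.' (not opp) -> no flip
Dir NE: first cell '.' (not opp) -> no flip
Dir W: opp run (2,3) capped by B -> flip
Dir E: first cell '.' (not opp) -> no flip
Dir SW: opp run (3,3), next='.' -> no flip
Dir S: first cell '.' (not opp) -> no flip
Dir SE: first cell '.' (not opp) -> no flip
All flips: (2,3)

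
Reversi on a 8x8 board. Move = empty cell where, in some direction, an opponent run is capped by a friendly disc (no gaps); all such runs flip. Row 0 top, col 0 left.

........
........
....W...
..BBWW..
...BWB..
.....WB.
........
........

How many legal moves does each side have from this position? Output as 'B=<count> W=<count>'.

-- B to move --
(1,3): no bracket -> illegal
(1,4): no bracket -> illegal
(1,5): flips 1 -> legal
(2,3): flips 1 -> legal
(2,5): flips 2 -> legal
(2,6): no bracket -> illegal
(3,6): flips 2 -> legal
(4,6): no bracket -> illegal
(5,3): no bracket -> illegal
(5,4): flips 1 -> legal
(6,4): no bracket -> illegal
(6,5): flips 1 -> legal
(6,6): flips 2 -> legal
B mobility = 7
-- W to move --
(2,1): no bracket -> illegal
(2,2): flips 1 -> legal
(2,3): no bracket -> illegal
(3,1): flips 2 -> legal
(3,6): no bracket -> illegal
(4,1): no bracket -> illegal
(4,2): flips 2 -> legal
(4,6): flips 1 -> legal
(4,7): no bracket -> illegal
(5,2): flips 1 -> legal
(5,3): no bracket -> illegal
(5,4): no bracket -> illegal
(5,7): flips 1 -> legal
(6,5): no bracket -> illegal
(6,6): no bracket -> illegal
(6,7): flips 2 -> legal
W mobility = 7

Answer: B=7 W=7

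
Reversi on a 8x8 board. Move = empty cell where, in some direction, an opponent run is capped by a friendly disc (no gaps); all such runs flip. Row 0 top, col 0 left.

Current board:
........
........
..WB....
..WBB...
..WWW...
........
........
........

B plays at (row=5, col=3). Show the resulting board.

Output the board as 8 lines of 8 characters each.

Place B at (5,3); scan 8 dirs for brackets.
Dir NW: opp run (4,2), next='.' -> no flip
Dir N: opp run (4,3) capped by B -> flip
Dir NE: opp run (4,4), next='.' -> no flip
Dir W: first cell '.' (not opp) -> no flip
Dir E: first cell '.' (not opp) -> no flip
Dir SW: first cell '.' (not opp) -> no flip
Dir S: first cell '.' (not opp) -> no flip
Dir SE: first cell '.' (not opp) -> no flip
All flips: (4,3)

Answer: ........
........
..WB....
..WBB...
..WBW...
...B....
........
........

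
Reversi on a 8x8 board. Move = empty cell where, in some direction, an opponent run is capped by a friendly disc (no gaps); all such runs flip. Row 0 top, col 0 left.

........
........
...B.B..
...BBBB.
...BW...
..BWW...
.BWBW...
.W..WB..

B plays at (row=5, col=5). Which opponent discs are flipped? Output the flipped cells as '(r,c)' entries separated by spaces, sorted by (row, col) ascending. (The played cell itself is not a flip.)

Dir NW: opp run (4,4) capped by B -> flip
Dir N: first cell '.' (not opp) -> no flip
Dir NE: first cell '.' (not opp) -> no flip
Dir W: opp run (5,4) (5,3) capped by B -> flip
Dir E: first cell '.' (not opp) -> no flip
Dir SW: opp run (6,4), next='.' -> no flip
Dir S: first cell '.' (not opp) -> no flip
Dir SE: first cell '.' (not opp) -> no flip

Answer: (4,4) (5,3) (5,4)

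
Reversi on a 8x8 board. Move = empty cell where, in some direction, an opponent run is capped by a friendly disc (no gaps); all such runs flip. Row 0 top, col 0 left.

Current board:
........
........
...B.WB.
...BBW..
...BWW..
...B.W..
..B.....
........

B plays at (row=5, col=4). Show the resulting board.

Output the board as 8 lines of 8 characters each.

Answer: ........
........
...B.WB.
...BBW..
...BBW..
...BBW..
..B.....
........

Derivation:
Place B at (5,4); scan 8 dirs for brackets.
Dir NW: first cell 'B' (not opp) -> no flip
Dir N: opp run (4,4) capped by B -> flip
Dir NE: opp run (4,5), next='.' -> no flip
Dir W: first cell 'B' (not opp) -> no flip
Dir E: opp run (5,5), next='.' -> no flip
Dir SW: first cell '.' (not opp) -> no flip
Dir S: first cell '.' (not opp) -> no flip
Dir SE: first cell '.' (not opp) -> no flip
All flips: (4,4)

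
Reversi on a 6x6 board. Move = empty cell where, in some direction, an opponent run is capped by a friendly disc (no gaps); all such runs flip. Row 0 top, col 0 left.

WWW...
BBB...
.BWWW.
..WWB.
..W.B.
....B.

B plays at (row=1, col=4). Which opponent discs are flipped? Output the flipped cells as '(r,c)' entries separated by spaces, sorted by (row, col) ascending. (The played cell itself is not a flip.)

Answer: (2,4)

Derivation:
Dir NW: first cell '.' (not opp) -> no flip
Dir N: first cell '.' (not opp) -> no flip
Dir NE: first cell '.' (not opp) -> no flip
Dir W: first cell '.' (not opp) -> no flip
Dir E: first cell '.' (not opp) -> no flip
Dir SW: opp run (2,3) (3,2), next='.' -> no flip
Dir S: opp run (2,4) capped by B -> flip
Dir SE: first cell '.' (not opp) -> no flip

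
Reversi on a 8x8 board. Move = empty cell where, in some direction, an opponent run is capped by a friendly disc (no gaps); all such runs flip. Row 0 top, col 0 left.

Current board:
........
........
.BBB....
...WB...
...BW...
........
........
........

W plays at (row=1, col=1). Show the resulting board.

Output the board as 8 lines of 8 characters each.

Place W at (1,1); scan 8 dirs for brackets.
Dir NW: first cell '.' (not opp) -> no flip
Dir N: first cell '.' (not opp) -> no flip
Dir NE: first cell '.' (not opp) -> no flip
Dir W: first cell '.' (not opp) -> no flip
Dir E: first cell '.' (not opp) -> no flip
Dir SW: first cell '.' (not opp) -> no flip
Dir S: opp run (2,1), next='.' -> no flip
Dir SE: opp run (2,2) capped by W -> flip
All flips: (2,2)

Answer: ........
.W......
.BWB....
...WB...
...BW...
........
........
........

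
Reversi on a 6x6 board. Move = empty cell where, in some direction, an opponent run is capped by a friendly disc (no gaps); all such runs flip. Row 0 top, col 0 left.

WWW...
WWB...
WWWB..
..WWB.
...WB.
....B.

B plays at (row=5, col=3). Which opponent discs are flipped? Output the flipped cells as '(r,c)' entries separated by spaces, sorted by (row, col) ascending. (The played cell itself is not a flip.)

Dir NW: first cell '.' (not opp) -> no flip
Dir N: opp run (4,3) (3,3) capped by B -> flip
Dir NE: first cell 'B' (not opp) -> no flip
Dir W: first cell '.' (not opp) -> no flip
Dir E: first cell 'B' (not opp) -> no flip
Dir SW: edge -> no flip
Dir S: edge -> no flip
Dir SE: edge -> no flip

Answer: (3,3) (4,3)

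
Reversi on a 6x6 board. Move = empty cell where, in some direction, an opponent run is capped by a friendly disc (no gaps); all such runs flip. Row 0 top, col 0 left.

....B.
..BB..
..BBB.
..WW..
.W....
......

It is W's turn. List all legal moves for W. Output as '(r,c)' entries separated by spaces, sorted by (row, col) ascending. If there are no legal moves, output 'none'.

Answer: (0,2) (0,3) (1,1) (1,4) (1,5)

Derivation:
(0,1): no bracket -> illegal
(0,2): flips 2 -> legal
(0,3): flips 2 -> legal
(0,5): no bracket -> illegal
(1,1): flips 1 -> legal
(1,4): flips 1 -> legal
(1,5): flips 1 -> legal
(2,1): no bracket -> illegal
(2,5): no bracket -> illegal
(3,1): no bracket -> illegal
(3,4): no bracket -> illegal
(3,5): no bracket -> illegal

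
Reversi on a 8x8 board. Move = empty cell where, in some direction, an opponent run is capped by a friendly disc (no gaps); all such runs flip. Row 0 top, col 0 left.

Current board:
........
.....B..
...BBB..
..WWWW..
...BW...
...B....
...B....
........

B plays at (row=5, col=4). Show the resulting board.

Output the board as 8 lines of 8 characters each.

Place B at (5,4); scan 8 dirs for brackets.
Dir NW: first cell 'B' (not opp) -> no flip
Dir N: opp run (4,4) (3,4) capped by B -> flip
Dir NE: first cell '.' (not opp) -> no flip
Dir W: first cell 'B' (not opp) -> no flip
Dir E: first cell '.' (not opp) -> no flip
Dir SW: first cell 'B' (not opp) -> no flip
Dir S: first cell '.' (not opp) -> no flip
Dir SE: first cell '.' (not opp) -> no flip
All flips: (3,4) (4,4)

Answer: ........
.....B..
...BBB..
..WWBW..
...BB...
...BB...
...B....
........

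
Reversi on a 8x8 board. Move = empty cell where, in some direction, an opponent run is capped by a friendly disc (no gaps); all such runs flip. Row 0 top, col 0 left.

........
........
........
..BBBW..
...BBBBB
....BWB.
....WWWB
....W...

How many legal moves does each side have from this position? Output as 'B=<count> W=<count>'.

-- B to move --
(2,4): flips 1 -> legal
(2,5): flips 1 -> legal
(2,6): flips 1 -> legal
(3,6): flips 1 -> legal
(5,3): no bracket -> illegal
(5,7): no bracket -> illegal
(6,3): flips 3 -> legal
(7,3): flips 2 -> legal
(7,5): flips 2 -> legal
(7,6): flips 2 -> legal
(7,7): flips 2 -> legal
B mobility = 9
-- W to move --
(2,1): flips 3 -> legal
(2,2): flips 2 -> legal
(2,3): no bracket -> illegal
(2,4): flips 3 -> legal
(2,5): no bracket -> illegal
(3,1): flips 3 -> legal
(3,6): flips 2 -> legal
(3,7): flips 1 -> legal
(4,1): no bracket -> illegal
(4,2): no bracket -> illegal
(5,2): no bracket -> illegal
(5,3): flips 2 -> legal
(5,7): flips 2 -> legal
(6,3): no bracket -> illegal
(7,6): no bracket -> illegal
(7,7): no bracket -> illegal
W mobility = 8

Answer: B=9 W=8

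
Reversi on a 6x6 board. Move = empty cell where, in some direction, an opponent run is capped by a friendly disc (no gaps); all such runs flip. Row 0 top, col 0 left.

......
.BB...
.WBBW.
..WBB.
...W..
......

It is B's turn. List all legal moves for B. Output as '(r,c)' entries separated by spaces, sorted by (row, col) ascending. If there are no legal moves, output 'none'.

(1,0): no bracket -> illegal
(1,3): no bracket -> illegal
(1,4): flips 1 -> legal
(1,5): flips 1 -> legal
(2,0): flips 1 -> legal
(2,5): flips 1 -> legal
(3,0): flips 1 -> legal
(3,1): flips 2 -> legal
(3,5): no bracket -> illegal
(4,1): flips 1 -> legal
(4,2): flips 1 -> legal
(4,4): no bracket -> illegal
(5,2): flips 1 -> legal
(5,3): flips 1 -> legal
(5,4): no bracket -> illegal

Answer: (1,4) (1,5) (2,0) (2,5) (3,0) (3,1) (4,1) (4,2) (5,2) (5,3)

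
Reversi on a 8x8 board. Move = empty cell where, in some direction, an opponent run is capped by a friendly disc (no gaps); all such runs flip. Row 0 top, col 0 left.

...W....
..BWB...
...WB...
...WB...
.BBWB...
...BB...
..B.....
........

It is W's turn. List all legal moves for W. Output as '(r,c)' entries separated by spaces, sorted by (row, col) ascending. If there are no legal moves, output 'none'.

(0,1): flips 1 -> legal
(0,2): no bracket -> illegal
(0,4): no bracket -> illegal
(0,5): flips 1 -> legal
(1,1): flips 1 -> legal
(1,5): flips 2 -> legal
(2,1): flips 1 -> legal
(2,2): no bracket -> illegal
(2,5): flips 3 -> legal
(3,0): no bracket -> illegal
(3,1): no bracket -> illegal
(3,2): no bracket -> illegal
(3,5): flips 2 -> legal
(4,0): flips 2 -> legal
(4,5): flips 2 -> legal
(5,0): no bracket -> illegal
(5,1): flips 1 -> legal
(5,2): no bracket -> illegal
(5,5): flips 1 -> legal
(6,1): no bracket -> illegal
(6,3): flips 1 -> legal
(6,4): no bracket -> illegal
(6,5): flips 1 -> legal
(7,1): no bracket -> illegal
(7,2): no bracket -> illegal
(7,3): no bracket -> illegal

Answer: (0,1) (0,5) (1,1) (1,5) (2,1) (2,5) (3,5) (4,0) (4,5) (5,1) (5,5) (6,3) (6,5)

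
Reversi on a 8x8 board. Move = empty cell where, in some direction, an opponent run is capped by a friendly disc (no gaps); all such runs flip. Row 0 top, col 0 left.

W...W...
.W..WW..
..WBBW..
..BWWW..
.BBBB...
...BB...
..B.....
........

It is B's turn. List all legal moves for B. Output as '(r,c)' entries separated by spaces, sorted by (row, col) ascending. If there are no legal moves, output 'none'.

(0,1): no bracket -> illegal
(0,2): no bracket -> illegal
(0,3): no bracket -> illegal
(0,5): flips 1 -> legal
(0,6): flips 1 -> legal
(1,0): no bracket -> illegal
(1,2): flips 1 -> legal
(1,3): no bracket -> illegal
(1,6): flips 2 -> legal
(2,0): no bracket -> illegal
(2,1): flips 1 -> legal
(2,6): flips 2 -> legal
(3,1): no bracket -> illegal
(3,6): flips 3 -> legal
(4,5): flips 1 -> legal
(4,6): flips 1 -> legal

Answer: (0,5) (0,6) (1,2) (1,6) (2,1) (2,6) (3,6) (4,5) (4,6)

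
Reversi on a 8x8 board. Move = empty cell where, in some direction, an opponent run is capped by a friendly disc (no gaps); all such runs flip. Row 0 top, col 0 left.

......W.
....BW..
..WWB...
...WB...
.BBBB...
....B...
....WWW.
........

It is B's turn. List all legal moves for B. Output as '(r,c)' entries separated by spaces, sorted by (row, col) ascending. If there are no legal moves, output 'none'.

Answer: (1,1) (1,2) (1,3) (1,6) (2,1) (3,2) (7,4) (7,6)

Derivation:
(0,4): no bracket -> illegal
(0,5): no bracket -> illegal
(0,7): no bracket -> illegal
(1,1): flips 2 -> legal
(1,2): flips 1 -> legal
(1,3): flips 2 -> legal
(1,6): flips 1 -> legal
(1,7): no bracket -> illegal
(2,1): flips 2 -> legal
(2,5): no bracket -> illegal
(2,6): no bracket -> illegal
(3,1): no bracket -> illegal
(3,2): flips 2 -> legal
(5,3): no bracket -> illegal
(5,5): no bracket -> illegal
(5,6): no bracket -> illegal
(5,7): no bracket -> illegal
(6,3): no bracket -> illegal
(6,7): no bracket -> illegal
(7,3): no bracket -> illegal
(7,4): flips 1 -> legal
(7,5): no bracket -> illegal
(7,6): flips 1 -> legal
(7,7): no bracket -> illegal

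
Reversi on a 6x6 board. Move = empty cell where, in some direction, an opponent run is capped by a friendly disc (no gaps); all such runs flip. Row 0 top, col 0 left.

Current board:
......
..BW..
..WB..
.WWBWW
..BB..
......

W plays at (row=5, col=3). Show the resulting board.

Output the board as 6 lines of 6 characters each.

Place W at (5,3); scan 8 dirs for brackets.
Dir NW: opp run (4,2) capped by W -> flip
Dir N: opp run (4,3) (3,3) (2,3) capped by W -> flip
Dir NE: first cell '.' (not opp) -> no flip
Dir W: first cell '.' (not opp) -> no flip
Dir E: first cell '.' (not opp) -> no flip
Dir SW: edge -> no flip
Dir S: edge -> no flip
Dir SE: edge -> no flip
All flips: (2,3) (3,3) (4,2) (4,3)

Answer: ......
..BW..
..WW..
.WWWWW
..WW..
...W..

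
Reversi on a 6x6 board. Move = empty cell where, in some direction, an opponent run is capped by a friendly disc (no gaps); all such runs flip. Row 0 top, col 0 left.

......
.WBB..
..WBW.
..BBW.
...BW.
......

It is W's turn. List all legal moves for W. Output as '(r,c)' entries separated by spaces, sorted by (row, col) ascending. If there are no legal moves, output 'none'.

Answer: (0,1) (0,2) (0,4) (1,4) (3,1) (4,2) (5,2)

Derivation:
(0,1): flips 2 -> legal
(0,2): flips 2 -> legal
(0,3): no bracket -> illegal
(0,4): flips 1 -> legal
(1,4): flips 2 -> legal
(2,1): no bracket -> illegal
(3,1): flips 2 -> legal
(4,1): no bracket -> illegal
(4,2): flips 3 -> legal
(5,2): flips 1 -> legal
(5,3): no bracket -> illegal
(5,4): no bracket -> illegal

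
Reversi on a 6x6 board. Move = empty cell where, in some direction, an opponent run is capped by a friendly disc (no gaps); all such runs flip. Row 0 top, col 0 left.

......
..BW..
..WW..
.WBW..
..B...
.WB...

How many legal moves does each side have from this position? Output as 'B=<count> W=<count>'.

-- B to move --
(0,2): no bracket -> illegal
(0,3): no bracket -> illegal
(0,4): no bracket -> illegal
(1,1): no bracket -> illegal
(1,4): flips 2 -> legal
(2,0): flips 1 -> legal
(2,1): no bracket -> illegal
(2,4): flips 1 -> legal
(3,0): flips 1 -> legal
(3,4): flips 2 -> legal
(4,0): no bracket -> illegal
(4,1): no bracket -> illegal
(4,3): no bracket -> illegal
(4,4): no bracket -> illegal
(5,0): flips 1 -> legal
B mobility = 6
-- W to move --
(0,1): flips 1 -> legal
(0,2): flips 1 -> legal
(0,3): no bracket -> illegal
(1,1): flips 1 -> legal
(2,1): no bracket -> illegal
(4,1): flips 1 -> legal
(4,3): no bracket -> illegal
(5,3): flips 2 -> legal
W mobility = 5

Answer: B=6 W=5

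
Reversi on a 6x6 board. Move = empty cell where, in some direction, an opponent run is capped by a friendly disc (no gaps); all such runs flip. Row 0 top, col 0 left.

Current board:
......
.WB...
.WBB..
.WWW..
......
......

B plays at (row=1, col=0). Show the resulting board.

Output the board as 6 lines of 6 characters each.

Answer: ......
BBB...
.WBB..
.WWW..
......
......

Derivation:
Place B at (1,0); scan 8 dirs for brackets.
Dir NW: edge -> no flip
Dir N: first cell '.' (not opp) -> no flip
Dir NE: first cell '.' (not opp) -> no flip
Dir W: edge -> no flip
Dir E: opp run (1,1) capped by B -> flip
Dir SW: edge -> no flip
Dir S: first cell '.' (not opp) -> no flip
Dir SE: opp run (2,1) (3,2), next='.' -> no flip
All flips: (1,1)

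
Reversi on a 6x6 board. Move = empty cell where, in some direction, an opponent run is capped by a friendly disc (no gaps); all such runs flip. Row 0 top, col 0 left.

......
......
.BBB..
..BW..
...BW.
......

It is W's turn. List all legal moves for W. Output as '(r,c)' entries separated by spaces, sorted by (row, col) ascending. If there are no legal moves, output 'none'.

(1,0): no bracket -> illegal
(1,1): flips 1 -> legal
(1,2): no bracket -> illegal
(1,3): flips 1 -> legal
(1,4): no bracket -> illegal
(2,0): no bracket -> illegal
(2,4): no bracket -> illegal
(3,0): no bracket -> illegal
(3,1): flips 1 -> legal
(3,4): no bracket -> illegal
(4,1): no bracket -> illegal
(4,2): flips 1 -> legal
(5,2): no bracket -> illegal
(5,3): flips 1 -> legal
(5,4): no bracket -> illegal

Answer: (1,1) (1,3) (3,1) (4,2) (5,3)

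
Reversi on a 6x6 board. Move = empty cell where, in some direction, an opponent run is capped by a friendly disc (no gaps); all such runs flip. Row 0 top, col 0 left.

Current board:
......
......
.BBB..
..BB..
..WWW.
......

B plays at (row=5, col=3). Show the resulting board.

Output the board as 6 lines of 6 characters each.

Place B at (5,3); scan 8 dirs for brackets.
Dir NW: opp run (4,2), next='.' -> no flip
Dir N: opp run (4,3) capped by B -> flip
Dir NE: opp run (4,4), next='.' -> no flip
Dir W: first cell '.' (not opp) -> no flip
Dir E: first cell '.' (not opp) -> no flip
Dir SW: edge -> no flip
Dir S: edge -> no flip
Dir SE: edge -> no flip
All flips: (4,3)

Answer: ......
......
.BBB..
..BB..
..WBW.
...B..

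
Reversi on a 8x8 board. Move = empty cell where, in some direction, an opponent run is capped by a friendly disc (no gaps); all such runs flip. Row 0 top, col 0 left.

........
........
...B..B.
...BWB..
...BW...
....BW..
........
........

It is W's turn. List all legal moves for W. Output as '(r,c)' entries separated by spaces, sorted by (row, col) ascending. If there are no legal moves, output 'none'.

Answer: (1,2) (1,7) (2,2) (3,2) (3,6) (4,2) (5,2) (5,3) (6,4)

Derivation:
(1,2): flips 1 -> legal
(1,3): no bracket -> illegal
(1,4): no bracket -> illegal
(1,5): no bracket -> illegal
(1,6): no bracket -> illegal
(1,7): flips 2 -> legal
(2,2): flips 1 -> legal
(2,4): no bracket -> illegal
(2,5): no bracket -> illegal
(2,7): no bracket -> illegal
(3,2): flips 1 -> legal
(3,6): flips 1 -> legal
(3,7): no bracket -> illegal
(4,2): flips 1 -> legal
(4,5): no bracket -> illegal
(4,6): no bracket -> illegal
(5,2): flips 1 -> legal
(5,3): flips 1 -> legal
(6,3): no bracket -> illegal
(6,4): flips 1 -> legal
(6,5): no bracket -> illegal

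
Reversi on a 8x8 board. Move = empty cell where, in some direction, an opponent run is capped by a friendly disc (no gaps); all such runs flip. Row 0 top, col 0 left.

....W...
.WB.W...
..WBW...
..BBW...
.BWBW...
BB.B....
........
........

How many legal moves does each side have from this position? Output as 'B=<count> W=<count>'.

-- B to move --
(0,0): flips 2 -> legal
(0,1): no bracket -> illegal
(0,2): no bracket -> illegal
(0,3): no bracket -> illegal
(0,5): flips 1 -> legal
(1,0): flips 1 -> legal
(1,3): no bracket -> illegal
(1,5): flips 1 -> legal
(2,0): no bracket -> illegal
(2,1): flips 1 -> legal
(2,5): flips 2 -> legal
(3,1): flips 1 -> legal
(3,5): flips 2 -> legal
(4,5): flips 2 -> legal
(5,2): flips 1 -> legal
(5,4): no bracket -> illegal
(5,5): flips 1 -> legal
B mobility = 11
-- W to move --
(0,1): flips 2 -> legal
(0,2): flips 1 -> legal
(0,3): no bracket -> illegal
(1,3): flips 1 -> legal
(2,1): no bracket -> illegal
(3,0): no bracket -> illegal
(3,1): flips 2 -> legal
(4,0): flips 1 -> legal
(5,2): flips 1 -> legal
(5,4): no bracket -> illegal
(6,0): flips 1 -> legal
(6,1): no bracket -> illegal
(6,2): flips 1 -> legal
(6,3): no bracket -> illegal
(6,4): flips 1 -> legal
W mobility = 9

Answer: B=11 W=9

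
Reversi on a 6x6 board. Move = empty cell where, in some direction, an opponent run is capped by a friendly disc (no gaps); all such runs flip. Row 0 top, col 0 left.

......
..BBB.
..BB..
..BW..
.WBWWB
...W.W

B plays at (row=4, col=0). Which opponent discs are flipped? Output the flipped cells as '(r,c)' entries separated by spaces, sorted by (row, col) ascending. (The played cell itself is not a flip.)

Dir NW: edge -> no flip
Dir N: first cell '.' (not opp) -> no flip
Dir NE: first cell '.' (not opp) -> no flip
Dir W: edge -> no flip
Dir E: opp run (4,1) capped by B -> flip
Dir SW: edge -> no flip
Dir S: first cell '.' (not opp) -> no flip
Dir SE: first cell '.' (not opp) -> no flip

Answer: (4,1)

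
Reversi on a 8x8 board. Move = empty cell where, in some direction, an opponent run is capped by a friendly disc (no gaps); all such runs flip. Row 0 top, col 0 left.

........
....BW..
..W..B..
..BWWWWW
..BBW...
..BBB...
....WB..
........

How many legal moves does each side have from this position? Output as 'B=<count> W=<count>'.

-- B to move --
(0,4): no bracket -> illegal
(0,5): flips 1 -> legal
(0,6): no bracket -> illegal
(1,1): no bracket -> illegal
(1,2): flips 1 -> legal
(1,3): no bracket -> illegal
(1,6): flips 1 -> legal
(2,1): no bracket -> illegal
(2,3): flips 1 -> legal
(2,4): flips 3 -> legal
(2,6): flips 2 -> legal
(2,7): no bracket -> illegal
(3,1): no bracket -> illegal
(4,5): flips 2 -> legal
(4,6): no bracket -> illegal
(4,7): flips 1 -> legal
(5,5): no bracket -> illegal
(6,3): flips 1 -> legal
(7,3): no bracket -> illegal
(7,4): flips 1 -> legal
(7,5): flips 1 -> legal
B mobility = 11
-- W to move --
(0,3): flips 2 -> legal
(0,4): no bracket -> illegal
(0,5): no bracket -> illegal
(1,3): flips 1 -> legal
(1,6): flips 1 -> legal
(2,1): no bracket -> illegal
(2,3): no bracket -> illegal
(2,4): no bracket -> illegal
(2,6): no bracket -> illegal
(3,1): flips 3 -> legal
(4,1): flips 2 -> legal
(4,5): no bracket -> illegal
(5,1): flips 1 -> legal
(5,5): no bracket -> illegal
(5,6): no bracket -> illegal
(6,1): flips 2 -> legal
(6,2): flips 4 -> legal
(6,3): flips 2 -> legal
(6,6): flips 1 -> legal
(7,4): no bracket -> illegal
(7,5): no bracket -> illegal
(7,6): no bracket -> illegal
W mobility = 10

Answer: B=11 W=10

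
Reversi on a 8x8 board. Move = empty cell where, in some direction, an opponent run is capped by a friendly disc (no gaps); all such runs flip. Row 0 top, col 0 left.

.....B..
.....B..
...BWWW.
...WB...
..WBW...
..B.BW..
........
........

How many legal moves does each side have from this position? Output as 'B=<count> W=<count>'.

-- B to move --
(1,3): no bracket -> illegal
(1,4): flips 1 -> legal
(1,6): flips 1 -> legal
(1,7): no bracket -> illegal
(2,2): no bracket -> illegal
(2,7): flips 3 -> legal
(3,1): no bracket -> illegal
(3,2): flips 2 -> legal
(3,5): flips 1 -> legal
(3,6): no bracket -> illegal
(3,7): flips 1 -> legal
(4,1): flips 1 -> legal
(4,5): flips 1 -> legal
(4,6): no bracket -> illegal
(5,1): flips 3 -> legal
(5,3): no bracket -> illegal
(5,6): flips 1 -> legal
(6,4): no bracket -> illegal
(6,5): no bracket -> illegal
(6,6): no bracket -> illegal
B mobility = 10
-- W to move --
(0,4): flips 1 -> legal
(0,6): flips 1 -> legal
(1,2): no bracket -> illegal
(1,3): flips 1 -> legal
(1,4): no bracket -> illegal
(1,6): no bracket -> illegal
(2,2): flips 1 -> legal
(3,2): no bracket -> illegal
(3,5): flips 1 -> legal
(4,1): no bracket -> illegal
(4,5): no bracket -> illegal
(5,1): no bracket -> illegal
(5,3): flips 2 -> legal
(6,1): flips 3 -> legal
(6,2): flips 1 -> legal
(6,3): no bracket -> illegal
(6,4): flips 1 -> legal
(6,5): no bracket -> illegal
W mobility = 9

Answer: B=10 W=9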